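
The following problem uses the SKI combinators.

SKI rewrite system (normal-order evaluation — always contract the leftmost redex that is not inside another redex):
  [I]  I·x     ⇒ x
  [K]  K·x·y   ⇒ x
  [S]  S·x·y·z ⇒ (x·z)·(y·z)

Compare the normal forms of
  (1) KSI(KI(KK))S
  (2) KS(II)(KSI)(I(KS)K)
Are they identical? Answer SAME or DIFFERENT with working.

Answer: DIFFERENT — A ⇓ SIS, B ⇓ SSS

Working:
Term A:
  start: KSI(KI(KK))S
  [1] S(KI(KK))S
  [2] SIS

Term B:
  start: KS(II)(KSI)(I(KS)K)
  [1] S(KSI)(I(KS)K)
  [2] SS(I(KS)K)
  [3] SS(KSK)
  [4] SSS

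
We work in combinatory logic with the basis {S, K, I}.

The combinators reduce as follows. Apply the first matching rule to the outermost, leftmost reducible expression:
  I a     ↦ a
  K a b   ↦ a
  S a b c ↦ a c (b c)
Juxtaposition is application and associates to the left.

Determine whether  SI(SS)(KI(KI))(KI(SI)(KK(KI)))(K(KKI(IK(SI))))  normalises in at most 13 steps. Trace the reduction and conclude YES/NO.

Answer: YES — reaches normal form K(K(K(SI))) in 12 ≤ 13 steps

Reduction:
  start: SI(SS)(KI(KI))(KI(SI)(KK(KI)))(K(KKI(IK(SI))))
  step 1: I(KI(KI))(SS(KI(KI)))(KI(SI)(KK(KI)))(K(KKI(IK(SI))))
  step 2: KI(KI)(SS(KI(KI)))(KI(SI)(KK(KI)))(K(KKI(IK(SI))))
  step 3: I(SS(KI(KI)))(KI(SI)(KK(KI)))(K(KKI(IK(SI))))
  step 4: SS(KI(KI))(KI(SI)(KK(KI)))(K(KKI(IK(SI))))
  step 5: S(KI(SI)(KK(KI)))(KI(KI)(KI(SI)(KK(KI))))(K(KKI(IK(SI))))
  step 6: KI(SI)(KK(KI))(K(KKI(IK(SI))))(KI(KI)(KI(SI)(KK(KI)))(K(KKI(IK(SI)))))
  step 7: I(KK(KI))(K(KKI(IK(SI))))(KI(KI)(KI(SI)(KK(KI)))(K(KKI(IK(SI)))))
  step 8: KK(KI)(K(KKI(IK(SI))))(KI(KI)(KI(SI)(KK(KI)))(K(KKI(IK(SI)))))
  step 9: K(K(KKI(IK(SI))))(KI(KI)(KI(SI)(KK(KI)))(K(KKI(IK(SI)))))
  step 10: K(KKI(IK(SI)))
  step 11: K(K(IK(SI)))
  step 12: K(K(K(SI)))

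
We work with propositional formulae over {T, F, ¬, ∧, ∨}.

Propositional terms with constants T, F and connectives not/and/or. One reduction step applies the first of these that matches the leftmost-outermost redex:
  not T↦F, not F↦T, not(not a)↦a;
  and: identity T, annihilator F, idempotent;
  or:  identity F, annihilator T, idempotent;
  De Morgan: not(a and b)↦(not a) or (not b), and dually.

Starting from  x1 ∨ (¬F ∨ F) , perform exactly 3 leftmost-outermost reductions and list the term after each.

Answer: after 3 steps: T

Reduction:
  start: x1 ∨ (¬F ∨ F)
  step 1: x1 ∨ ¬F
  step 2: x1 ∨ T
  step 3: T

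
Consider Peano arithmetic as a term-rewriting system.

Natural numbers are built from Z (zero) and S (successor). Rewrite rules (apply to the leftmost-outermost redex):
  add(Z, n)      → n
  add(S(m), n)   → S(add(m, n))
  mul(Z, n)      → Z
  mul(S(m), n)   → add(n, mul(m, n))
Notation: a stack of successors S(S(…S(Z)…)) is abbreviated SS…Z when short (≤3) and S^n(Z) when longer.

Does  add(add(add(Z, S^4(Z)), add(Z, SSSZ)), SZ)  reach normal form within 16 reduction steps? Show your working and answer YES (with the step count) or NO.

  start: add(add(add(Z, S^4(Z)), add(Z, SSSZ)), SZ)
  step 1: add(add(S^4(Z), add(Z, SSSZ)), SZ)
  step 2: add(S(add(SSSZ, add(Z, SSSZ))), SZ)
  step 3: S(add(add(SSSZ, add(Z, SSSZ)), SZ))
  step 4: S(add(S(add(SSZ, add(Z, SSSZ))), SZ))
  step 5: S(S(add(add(SSZ, add(Z, SSSZ)), SZ)))
  step 6: S(S(add(S(add(SZ, add(Z, SSSZ))), SZ)))
  step 7: S(S(S(add(add(SZ, add(Z, SSSZ)), SZ))))
  step 8: S(S(S(add(S(add(Z, add(Z, SSSZ))), SZ))))
  step 9: S(S(S(S(add(add(Z, add(Z, SSSZ)), SZ)))))
  step 10: S(S(S(S(add(add(Z, SSSZ), SZ)))))
  step 11: S(S(S(S(add(SSSZ, SZ)))))
  step 12: S(S(S(S(S(add(SSZ, SZ))))))
  step 13: S(S(S(S(S(S(add(SZ, SZ)))))))
  step 14: S(S(S(S(S(S(S(add(Z, SZ))))))))
  step 15: S^8(Z)

Answer: YES — reaches normal form S^8(Z) in 15 ≤ 16 steps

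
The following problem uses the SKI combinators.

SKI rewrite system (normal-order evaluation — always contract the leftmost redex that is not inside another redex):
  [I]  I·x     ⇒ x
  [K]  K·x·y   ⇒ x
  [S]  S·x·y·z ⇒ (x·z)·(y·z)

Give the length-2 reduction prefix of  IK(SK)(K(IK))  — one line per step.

  start: IK(SK)(K(IK))
  →1  K(SK)(K(IK))
  →2  SK

Answer: after 2 steps: SK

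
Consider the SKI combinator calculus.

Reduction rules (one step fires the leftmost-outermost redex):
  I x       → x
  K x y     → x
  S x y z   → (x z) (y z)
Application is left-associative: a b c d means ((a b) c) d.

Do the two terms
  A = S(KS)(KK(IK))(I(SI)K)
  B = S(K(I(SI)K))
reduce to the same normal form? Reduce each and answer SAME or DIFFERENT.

Answer: SAME — A ⇓ S(K(SIK)), B ⇓ S(K(SIK))

Working:
Term A:
  start: S(KS)(KK(IK))(I(SI)K)
  [1] KS(I(SI)K)(KK(IK)(I(SI)K))
  [2] S(KK(IK)(I(SI)K))
  [3] S(K(I(SI)K))
  [4] S(K(SIK))

Term B:
  start: S(K(I(SI)K))
  [1] S(K(SIK))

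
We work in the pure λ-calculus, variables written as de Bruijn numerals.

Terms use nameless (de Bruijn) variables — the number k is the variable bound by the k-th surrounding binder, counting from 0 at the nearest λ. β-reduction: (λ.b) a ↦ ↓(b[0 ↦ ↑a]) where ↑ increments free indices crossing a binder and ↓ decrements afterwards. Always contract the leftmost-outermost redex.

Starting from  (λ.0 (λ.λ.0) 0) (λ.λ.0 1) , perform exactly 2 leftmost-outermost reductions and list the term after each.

Answer: after 2 steps: (λ.0 (λ.λ.0)) (λ.λ.0 1)

Reduction:
  start: (λ.0 (λ.λ.0) 0) (λ.λ.0 1)
  [1] (λ.λ.0 1) (λ.λ.0) (λ.λ.0 1)
  [2] (λ.0 (λ.λ.0)) (λ.λ.0 1)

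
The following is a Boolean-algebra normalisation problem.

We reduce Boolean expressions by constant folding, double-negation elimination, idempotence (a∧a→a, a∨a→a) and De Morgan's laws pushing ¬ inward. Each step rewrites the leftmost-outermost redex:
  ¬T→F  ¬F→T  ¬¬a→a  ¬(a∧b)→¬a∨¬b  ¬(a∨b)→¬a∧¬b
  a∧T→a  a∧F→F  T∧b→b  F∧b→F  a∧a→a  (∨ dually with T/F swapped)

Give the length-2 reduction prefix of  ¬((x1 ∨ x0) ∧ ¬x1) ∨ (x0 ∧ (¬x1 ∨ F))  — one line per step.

Answer: after 2 steps: ((¬x1 ∧ ¬x0) ∨ ¬¬x1) ∨ (x0 ∧ (¬x1 ∨ F))

Reduction:
  start: ¬((x1 ∨ x0) ∧ ¬x1) ∨ (x0 ∧ (¬x1 ∨ F))
  step 1: (¬(x1 ∨ x0) ∨ ¬¬x1) ∨ (x0 ∧ (¬x1 ∨ F))
  step 2: ((¬x1 ∧ ¬x0) ∨ ¬¬x1) ∨ (x0 ∧ (¬x1 ∨ F))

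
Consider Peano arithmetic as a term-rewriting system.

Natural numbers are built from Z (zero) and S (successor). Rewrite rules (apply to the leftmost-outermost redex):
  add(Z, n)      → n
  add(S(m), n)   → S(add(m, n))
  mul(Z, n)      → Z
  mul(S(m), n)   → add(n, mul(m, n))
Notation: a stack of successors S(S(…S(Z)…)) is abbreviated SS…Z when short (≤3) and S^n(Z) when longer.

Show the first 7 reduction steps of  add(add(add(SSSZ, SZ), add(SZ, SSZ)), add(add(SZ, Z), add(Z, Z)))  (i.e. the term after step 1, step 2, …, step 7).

Answer: after 7 steps: S(S(add(add(S(add(Z, SZ)), add(SZ, SSZ)), add(add(SZ, Z), add(Z, Z)))))

Reduction:
  start: add(add(add(SSSZ, SZ), add(SZ, SSZ)), add(add(SZ, Z), add(Z, Z)))
  [1] add(add(S(add(SSZ, SZ)), add(SZ, SSZ)), add(add(SZ, Z), add(Z, Z)))
  [2] add(S(add(add(SSZ, SZ), add(SZ, SSZ))), add(add(SZ, Z), add(Z, Z)))
  [3] S(add(add(add(SSZ, SZ), add(SZ, SSZ)), add(add(SZ, Z), add(Z, Z))))
  [4] S(add(add(S(add(SZ, SZ)), add(SZ, SSZ)), add(add(SZ, Z), add(Z, Z))))
  [5] S(add(S(add(add(SZ, SZ), add(SZ, SSZ))), add(add(SZ, Z), add(Z, Z))))
  [6] S(S(add(add(add(SZ, SZ), add(SZ, SSZ)), add(add(SZ, Z), add(Z, Z)))))
  [7] S(S(add(add(S(add(Z, SZ)), add(SZ, SSZ)), add(add(SZ, Z), add(Z, Z)))))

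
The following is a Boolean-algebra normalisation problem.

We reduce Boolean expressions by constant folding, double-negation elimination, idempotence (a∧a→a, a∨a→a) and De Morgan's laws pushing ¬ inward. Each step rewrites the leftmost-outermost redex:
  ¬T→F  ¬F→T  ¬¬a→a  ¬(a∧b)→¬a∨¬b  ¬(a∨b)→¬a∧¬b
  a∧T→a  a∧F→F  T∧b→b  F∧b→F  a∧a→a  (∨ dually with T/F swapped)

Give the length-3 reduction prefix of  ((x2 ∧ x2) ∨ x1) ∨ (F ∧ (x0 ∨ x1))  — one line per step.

Answer: after 3 steps: x2 ∨ x1

Reduction:
  start: ((x2 ∧ x2) ∨ x1) ∨ (F ∧ (x0 ∨ x1))
  [1] (x2 ∨ x1) ∨ (F ∧ (x0 ∨ x1))
  [2] (x2 ∨ x1) ∨ F
  [3] x2 ∨ x1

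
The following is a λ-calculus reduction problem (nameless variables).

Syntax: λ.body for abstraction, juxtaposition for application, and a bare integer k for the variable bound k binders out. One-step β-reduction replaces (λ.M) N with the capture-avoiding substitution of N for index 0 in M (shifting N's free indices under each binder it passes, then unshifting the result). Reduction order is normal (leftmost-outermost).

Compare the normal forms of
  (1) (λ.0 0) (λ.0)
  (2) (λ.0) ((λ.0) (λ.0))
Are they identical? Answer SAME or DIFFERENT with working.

Term A:
  start: (λ.0 0) (λ.0)
  step 1: (λ.0) (λ.0)
  step 2: λ.0

Term B:
  start: (λ.0) ((λ.0) (λ.0))
  step 1: (λ.0) (λ.0)
  step 2: λ.0

Answer: SAME — A ⇓ λ.0, B ⇓ λ.0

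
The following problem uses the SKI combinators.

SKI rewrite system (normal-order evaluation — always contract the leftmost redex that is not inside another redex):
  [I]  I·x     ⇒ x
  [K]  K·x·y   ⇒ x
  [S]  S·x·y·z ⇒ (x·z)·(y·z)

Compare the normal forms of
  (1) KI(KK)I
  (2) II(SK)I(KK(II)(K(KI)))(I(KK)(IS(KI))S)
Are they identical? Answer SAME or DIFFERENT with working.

Answer: DIFFERENT — A ⇓ I, B ⇓ K(KI)

Reduction:
Term A:
  start: KI(KK)I
  [1] II
  [2] I

Term B:
  start: II(SK)I(KK(II)(K(KI)))(I(KK)(IS(KI))S)
  [1] I(SK)I(KK(II)(K(KI)))(I(KK)(IS(KI))S)
  [2] SKI(KK(II)(K(KI)))(I(KK)(IS(KI))S)
  [3] K(KK(II)(K(KI)))(I(KK(II)(K(KI))))(I(KK)(IS(KI))S)
  [4] KK(II)(K(KI))(I(KK)(IS(KI))S)
  [5] K(K(KI))(I(KK)(IS(KI))S)
  [6] K(KI)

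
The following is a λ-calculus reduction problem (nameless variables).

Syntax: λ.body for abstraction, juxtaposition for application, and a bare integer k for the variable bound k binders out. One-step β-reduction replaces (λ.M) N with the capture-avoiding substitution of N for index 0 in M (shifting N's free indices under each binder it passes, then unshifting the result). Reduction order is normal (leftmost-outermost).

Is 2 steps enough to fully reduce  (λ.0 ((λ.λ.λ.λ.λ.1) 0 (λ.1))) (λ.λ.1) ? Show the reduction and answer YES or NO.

  start: (λ.0 ((λ.λ.λ.λ.λ.1) 0 (λ.1))) (λ.λ.1)
  [1] (λ.λ.1) ((λ.λ.λ.λ.λ.1) (λ.λ.1) (λ.λ.λ.1))
  [2] λ.(λ.λ.λ.λ.λ.1) (λ.λ.1) (λ.λ.λ.1)

Answer: NO — after 2 steps the term is λ.(λ.λ.λ.λ.λ.1) (λ.λ.1) (λ.λ.λ.1), not yet normal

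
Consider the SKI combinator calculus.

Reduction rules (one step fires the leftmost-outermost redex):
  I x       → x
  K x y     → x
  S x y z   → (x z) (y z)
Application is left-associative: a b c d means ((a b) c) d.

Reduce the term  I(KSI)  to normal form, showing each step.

Answer: normal form = S  (in 2 steps)

Reduction:
  start: I(KSI)
  step 1: KSI
  step 2: S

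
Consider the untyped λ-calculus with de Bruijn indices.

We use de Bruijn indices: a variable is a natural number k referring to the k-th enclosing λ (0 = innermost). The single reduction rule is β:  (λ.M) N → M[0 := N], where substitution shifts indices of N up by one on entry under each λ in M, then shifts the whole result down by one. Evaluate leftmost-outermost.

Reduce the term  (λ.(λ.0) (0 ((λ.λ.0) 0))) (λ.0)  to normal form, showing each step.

Answer: normal form = λ.0  (in 4 steps)

Reduction:
  start: (λ.(λ.0) (0 ((λ.λ.0) 0))) (λ.0)
  →1  (λ.0) ((λ.0) ((λ.λ.0) (λ.0)))
  →2  (λ.0) ((λ.λ.0) (λ.0))
  →3  (λ.λ.0) (λ.0)
  →4  λ.0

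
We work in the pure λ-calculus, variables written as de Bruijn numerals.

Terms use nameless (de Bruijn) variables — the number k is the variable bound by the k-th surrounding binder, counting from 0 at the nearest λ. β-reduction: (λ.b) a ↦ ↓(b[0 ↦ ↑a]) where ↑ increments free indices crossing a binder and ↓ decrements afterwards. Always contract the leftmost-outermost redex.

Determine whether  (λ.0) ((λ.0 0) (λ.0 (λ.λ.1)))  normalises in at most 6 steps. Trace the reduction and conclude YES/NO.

Answer: YES — reaches normal form λ.λ.λ.1 in 5 ≤ 6 steps

Derivation:
  start: (λ.0) ((λ.0 0) (λ.0 (λ.λ.1)))
  →1  (λ.0 0) (λ.0 (λ.λ.1))
  →2  (λ.0 (λ.λ.1)) (λ.0 (λ.λ.1))
  →3  (λ.0 (λ.λ.1)) (λ.λ.1)
  →4  (λ.λ.1) (λ.λ.1)
  →5  λ.λ.λ.1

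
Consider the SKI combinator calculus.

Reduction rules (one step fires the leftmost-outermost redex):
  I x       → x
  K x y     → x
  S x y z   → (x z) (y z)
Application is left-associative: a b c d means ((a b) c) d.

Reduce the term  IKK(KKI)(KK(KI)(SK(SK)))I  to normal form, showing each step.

Answer: normal form = K(SK(SK))  (in 4 steps)

Derivation:
  start: IKK(KKI)(KK(KI)(SK(SK)))I
  [1] KK(KKI)(KK(KI)(SK(SK)))I
  [2] K(KK(KI)(SK(SK)))I
  [3] KK(KI)(SK(SK))
  [4] K(SK(SK))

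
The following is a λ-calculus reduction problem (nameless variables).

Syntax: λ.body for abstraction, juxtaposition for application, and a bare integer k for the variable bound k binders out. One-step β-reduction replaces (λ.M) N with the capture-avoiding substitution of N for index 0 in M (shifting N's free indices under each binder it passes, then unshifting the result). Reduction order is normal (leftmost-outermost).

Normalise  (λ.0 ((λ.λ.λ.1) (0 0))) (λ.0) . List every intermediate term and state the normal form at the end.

Answer: normal form = λ.λ.1  (in 3 steps)

Working:
  start: (λ.0 ((λ.λ.λ.1) (0 0))) (λ.0)
  →1  (λ.0) ((λ.λ.λ.1) ((λ.0) (λ.0)))
  →2  (λ.λ.λ.1) ((λ.0) (λ.0))
  →3  λ.λ.1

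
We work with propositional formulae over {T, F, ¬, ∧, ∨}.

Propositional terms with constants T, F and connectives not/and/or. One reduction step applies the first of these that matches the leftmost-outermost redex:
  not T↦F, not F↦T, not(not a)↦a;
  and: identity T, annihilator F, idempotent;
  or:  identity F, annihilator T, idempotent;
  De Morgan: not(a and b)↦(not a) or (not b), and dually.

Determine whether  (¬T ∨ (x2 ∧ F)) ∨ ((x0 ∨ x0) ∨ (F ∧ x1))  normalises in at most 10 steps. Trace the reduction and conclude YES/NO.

Answer: YES — reaches normal form x0 in 7 ≤ 10 steps

Reduction:
  start: (¬T ∨ (x2 ∧ F)) ∨ ((x0 ∨ x0) ∨ (F ∧ x1))
  [1] (F ∨ (x2 ∧ F)) ∨ ((x0 ∨ x0) ∨ (F ∧ x1))
  [2] (x2 ∧ F) ∨ ((x0 ∨ x0) ∨ (F ∧ x1))
  [3] F ∨ ((x0 ∨ x0) ∨ (F ∧ x1))
  [4] (x0 ∨ x0) ∨ (F ∧ x1)
  [5] x0 ∨ (F ∧ x1)
  [6] x0 ∨ F
  [7] x0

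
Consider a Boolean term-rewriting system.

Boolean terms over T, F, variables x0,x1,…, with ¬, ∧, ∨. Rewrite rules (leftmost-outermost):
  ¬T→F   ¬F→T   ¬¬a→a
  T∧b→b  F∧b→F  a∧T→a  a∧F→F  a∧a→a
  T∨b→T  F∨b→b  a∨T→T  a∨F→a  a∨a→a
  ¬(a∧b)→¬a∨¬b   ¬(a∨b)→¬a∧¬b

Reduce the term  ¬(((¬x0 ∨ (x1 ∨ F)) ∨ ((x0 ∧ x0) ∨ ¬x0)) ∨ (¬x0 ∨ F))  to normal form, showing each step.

  start: ¬(((¬x0 ∨ (x1 ∨ F)) ∨ ((x0 ∧ x0) ∨ ¬x0)) ∨ (¬x0 ∨ F))
  step 1: ¬((¬x0 ∨ (x1 ∨ F)) ∨ ((x0 ∧ x0) ∨ ¬x0)) ∧ ¬(¬x0 ∨ F)
  step 2: (¬(¬x0 ∨ (x1 ∨ F)) ∧ ¬((x0 ∧ x0) ∨ ¬x0)) ∧ ¬(¬x0 ∨ F)
  step 3: ((¬¬x0 ∧ ¬(x1 ∨ F)) ∧ ¬((x0 ∧ x0) ∨ ¬x0)) ∧ ¬(¬x0 ∨ F)
  step 4: ((x0 ∧ ¬(x1 ∨ F)) ∧ ¬((x0 ∧ x0) ∨ ¬x0)) ∧ ¬(¬x0 ∨ F)
  step 5: ((x0 ∧ (¬x1 ∧ ¬F)) ∧ ¬((x0 ∧ x0) ∨ ¬x0)) ∧ ¬(¬x0 ∨ F)
  step 6: ((x0 ∧ (¬x1 ∧ T)) ∧ ¬((x0 ∧ x0) ∨ ¬x0)) ∧ ¬(¬x0 ∨ F)
  step 7: ((x0 ∧ ¬x1) ∧ ¬((x0 ∧ x0) ∨ ¬x0)) ∧ ¬(¬x0 ∨ F)
  step 8: ((x0 ∧ ¬x1) ∧ (¬(x0 ∧ x0) ∧ ¬¬x0)) ∧ ¬(¬x0 ∨ F)
  step 9: ((x0 ∧ ¬x1) ∧ ((¬x0 ∨ ¬x0) ∧ ¬¬x0)) ∧ ¬(¬x0 ∨ F)
  step 10: ((x0 ∧ ¬x1) ∧ (¬x0 ∧ ¬¬x0)) ∧ ¬(¬x0 ∨ F)
  step 11: ((x0 ∧ ¬x1) ∧ (¬x0 ∧ x0)) ∧ ¬(¬x0 ∨ F)
  step 12: ((x0 ∧ ¬x1) ∧ (¬x0 ∧ x0)) ∧ (¬¬x0 ∧ ¬F)
  step 13: ((x0 ∧ ¬x1) ∧ (¬x0 ∧ x0)) ∧ (x0 ∧ ¬F)
  step 14: ((x0 ∧ ¬x1) ∧ (¬x0 ∧ x0)) ∧ (x0 ∧ T)
  step 15: ((x0 ∧ ¬x1) ∧ (¬x0 ∧ x0)) ∧ x0

Answer: normal form = ((x0 ∧ ¬x1) ∧ (¬x0 ∧ x0)) ∧ x0  (in 15 steps)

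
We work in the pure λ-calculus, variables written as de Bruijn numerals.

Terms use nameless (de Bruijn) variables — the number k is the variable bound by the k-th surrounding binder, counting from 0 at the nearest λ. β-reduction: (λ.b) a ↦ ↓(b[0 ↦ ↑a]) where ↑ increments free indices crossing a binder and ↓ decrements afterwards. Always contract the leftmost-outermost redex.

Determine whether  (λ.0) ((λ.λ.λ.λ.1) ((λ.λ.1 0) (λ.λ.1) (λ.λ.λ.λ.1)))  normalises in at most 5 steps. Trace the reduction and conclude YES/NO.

Answer: YES — reaches normal form λ.λ.λ.1 in 2 ≤ 5 steps

Derivation:
  start: (λ.0) ((λ.λ.λ.λ.1) ((λ.λ.1 0) (λ.λ.1) (λ.λ.λ.λ.1)))
  [1] (λ.λ.λ.λ.1) ((λ.λ.1 0) (λ.λ.1) (λ.λ.λ.λ.1))
  [2] λ.λ.λ.1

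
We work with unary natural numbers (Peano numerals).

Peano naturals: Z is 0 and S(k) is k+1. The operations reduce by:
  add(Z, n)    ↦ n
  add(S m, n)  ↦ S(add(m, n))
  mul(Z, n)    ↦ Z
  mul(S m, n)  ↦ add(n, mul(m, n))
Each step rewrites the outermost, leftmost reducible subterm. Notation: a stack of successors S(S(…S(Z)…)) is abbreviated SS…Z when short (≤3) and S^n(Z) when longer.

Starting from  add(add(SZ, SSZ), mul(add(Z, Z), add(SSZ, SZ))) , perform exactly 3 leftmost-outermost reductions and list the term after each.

Answer: after 3 steps: S(add(SSZ, mul(add(Z, Z), add(SSZ, SZ))))

Working:
  start: add(add(SZ, SSZ), mul(add(Z, Z), add(SSZ, SZ)))
  step 1: add(S(add(Z, SSZ)), mul(add(Z, Z), add(SSZ, SZ)))
  step 2: S(add(add(Z, SSZ), mul(add(Z, Z), add(SSZ, SZ))))
  step 3: S(add(SSZ, mul(add(Z, Z), add(SSZ, SZ))))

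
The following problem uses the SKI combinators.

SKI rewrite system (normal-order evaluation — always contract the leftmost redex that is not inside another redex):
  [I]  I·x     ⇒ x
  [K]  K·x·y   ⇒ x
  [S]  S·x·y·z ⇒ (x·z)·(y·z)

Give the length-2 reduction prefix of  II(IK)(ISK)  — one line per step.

Answer: after 2 steps: IK(ISK)

Derivation:
  start: II(IK)(ISK)
  →1  I(IK)(ISK)
  →2  IK(ISK)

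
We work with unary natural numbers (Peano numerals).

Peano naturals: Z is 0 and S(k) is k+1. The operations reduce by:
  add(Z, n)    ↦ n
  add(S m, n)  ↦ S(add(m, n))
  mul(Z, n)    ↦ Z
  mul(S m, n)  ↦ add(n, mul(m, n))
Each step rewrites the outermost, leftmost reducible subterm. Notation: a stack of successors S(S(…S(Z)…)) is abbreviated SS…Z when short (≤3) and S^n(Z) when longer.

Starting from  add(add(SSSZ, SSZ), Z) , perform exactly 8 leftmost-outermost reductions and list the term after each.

Answer: after 8 steps: S(S(S(S(add(SZ, Z)))))

Working:
  start: add(add(SSSZ, SSZ), Z)
  [1] add(S(add(SSZ, SSZ)), Z)
  [2] S(add(add(SSZ, SSZ), Z))
  [3] S(add(S(add(SZ, SSZ)), Z))
  [4] S(S(add(add(SZ, SSZ), Z)))
  [5] S(S(add(S(add(Z, SSZ)), Z)))
  [6] S(S(S(add(add(Z, SSZ), Z))))
  [7] S(S(S(add(SSZ, Z))))
  [8] S(S(S(S(add(SZ, Z)))))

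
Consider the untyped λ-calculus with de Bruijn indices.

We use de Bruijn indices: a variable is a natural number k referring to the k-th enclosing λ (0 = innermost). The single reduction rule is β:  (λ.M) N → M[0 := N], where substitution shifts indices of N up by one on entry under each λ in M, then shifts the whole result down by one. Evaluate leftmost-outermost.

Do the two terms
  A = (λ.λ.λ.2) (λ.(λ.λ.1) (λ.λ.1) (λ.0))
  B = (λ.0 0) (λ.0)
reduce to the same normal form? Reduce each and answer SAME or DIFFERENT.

Term A:
  start: (λ.λ.λ.2) (λ.(λ.λ.1) (λ.λ.1) (λ.0))
  [1] λ.λ.λ.(λ.λ.1) (λ.λ.1) (λ.0)
  [2] λ.λ.λ.(λ.λ.λ.1) (λ.0)
  [3] λ.λ.λ.λ.λ.1

Term B:
  start: (λ.0 0) (λ.0)
  [1] (λ.0) (λ.0)
  [2] λ.0

Answer: DIFFERENT — A ⇓ λ.λ.λ.λ.λ.1, B ⇓ λ.0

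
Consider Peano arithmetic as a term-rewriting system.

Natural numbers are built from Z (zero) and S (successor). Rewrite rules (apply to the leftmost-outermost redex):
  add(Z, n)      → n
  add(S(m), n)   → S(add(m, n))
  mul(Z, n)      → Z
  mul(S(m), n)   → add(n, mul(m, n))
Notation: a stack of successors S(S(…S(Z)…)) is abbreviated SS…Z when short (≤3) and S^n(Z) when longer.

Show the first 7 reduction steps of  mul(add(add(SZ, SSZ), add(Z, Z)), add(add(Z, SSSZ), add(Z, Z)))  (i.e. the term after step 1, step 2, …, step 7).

Answer: after 7 steps: S(add(S(add(SZ, add(Z, Z))), mul(add(add(Z, SSZ), add(Z, Z)), add(add(Z, SSSZ), add(Z, Z)))))

Reduction:
  start: mul(add(add(SZ, SSZ), add(Z, Z)), add(add(Z, SSSZ), add(Z, Z)))
  →1  mul(add(S(add(Z, SSZ)), add(Z, Z)), add(add(Z, SSSZ), add(Z, Z)))
  →2  mul(S(add(add(Z, SSZ), add(Z, Z))), add(add(Z, SSSZ), add(Z, Z)))
  →3  add(add(add(Z, SSSZ), add(Z, Z)), mul(add(add(Z, SSZ), add(Z, Z)), add(add(Z, SSSZ), add(Z, Z))))
  →4  add(add(SSSZ, add(Z, Z)), mul(add(add(Z, SSZ), add(Z, Z)), add(add(Z, SSSZ), add(Z, Z))))
  →5  add(S(add(SSZ, add(Z, Z))), mul(add(add(Z, SSZ), add(Z, Z)), add(add(Z, SSSZ), add(Z, Z))))
  →6  S(add(add(SSZ, add(Z, Z)), mul(add(add(Z, SSZ), add(Z, Z)), add(add(Z, SSSZ), add(Z, Z)))))
  →7  S(add(S(add(SZ, add(Z, Z))), mul(add(add(Z, SSZ), add(Z, Z)), add(add(Z, SSSZ), add(Z, Z)))))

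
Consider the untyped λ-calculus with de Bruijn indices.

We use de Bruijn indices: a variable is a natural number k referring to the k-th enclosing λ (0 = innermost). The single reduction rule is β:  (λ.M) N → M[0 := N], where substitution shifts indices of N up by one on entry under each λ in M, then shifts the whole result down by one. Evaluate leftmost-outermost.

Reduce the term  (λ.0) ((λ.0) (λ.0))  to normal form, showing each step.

  start: (λ.0) ((λ.0) (λ.0))
  step 1: (λ.0) (λ.0)
  step 2: λ.0

Answer: normal form = λ.0  (in 2 steps)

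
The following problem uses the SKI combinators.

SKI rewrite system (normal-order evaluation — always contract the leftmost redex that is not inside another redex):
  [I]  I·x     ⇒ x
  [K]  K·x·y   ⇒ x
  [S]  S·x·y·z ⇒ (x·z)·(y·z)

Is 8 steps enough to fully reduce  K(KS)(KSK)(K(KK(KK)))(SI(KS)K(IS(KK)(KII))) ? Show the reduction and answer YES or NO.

Answer: YES — reaches normal form SS in 6 ≤ 8 steps

Reduction:
  start: K(KS)(KSK)(K(KK(KK)))(SI(KS)K(IS(KK)(KII)))
  step 1: KS(K(KK(KK)))(SI(KS)K(IS(KK)(KII)))
  step 2: S(SI(KS)K(IS(KK)(KII)))
  step 3: S(IK(KSK)(IS(KK)(KII)))
  step 4: S(K(KSK)(IS(KK)(KII)))
  step 5: S(KSK)
  step 6: SS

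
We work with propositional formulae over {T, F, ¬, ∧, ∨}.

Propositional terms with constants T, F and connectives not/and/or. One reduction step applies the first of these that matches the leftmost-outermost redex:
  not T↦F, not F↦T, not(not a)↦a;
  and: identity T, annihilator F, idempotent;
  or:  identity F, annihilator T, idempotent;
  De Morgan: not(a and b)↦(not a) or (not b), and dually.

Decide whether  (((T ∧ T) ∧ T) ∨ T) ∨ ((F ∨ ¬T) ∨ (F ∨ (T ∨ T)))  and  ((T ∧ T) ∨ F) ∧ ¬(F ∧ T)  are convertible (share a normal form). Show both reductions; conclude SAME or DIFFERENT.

Term A:
  start: (((T ∧ T) ∧ T) ∨ T) ∨ ((F ∨ ¬T) ∨ (F ∨ (T ∨ T)))
  [1] T ∨ ((F ∨ ¬T) ∨ (F ∨ (T ∨ T)))
  [2] T

Term B:
  start: ((T ∧ T) ∨ F) ∧ ¬(F ∧ T)
  [1] (T ∧ T) ∧ ¬(F ∧ T)
  [2] T ∧ ¬(F ∧ T)
  [3] ¬(F ∧ T)
  [4] ¬F ∨ ¬T
  [5] T ∨ ¬T
  [6] T

Answer: SAME — A ⇓ T, B ⇓ T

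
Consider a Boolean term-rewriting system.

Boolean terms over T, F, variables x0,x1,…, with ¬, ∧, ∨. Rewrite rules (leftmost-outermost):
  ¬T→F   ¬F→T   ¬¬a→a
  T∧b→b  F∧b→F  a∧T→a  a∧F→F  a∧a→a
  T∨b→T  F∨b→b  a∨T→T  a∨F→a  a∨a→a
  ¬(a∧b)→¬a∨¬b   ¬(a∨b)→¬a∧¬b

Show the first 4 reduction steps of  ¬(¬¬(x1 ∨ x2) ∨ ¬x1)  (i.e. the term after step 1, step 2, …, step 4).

  start: ¬(¬¬(x1 ∨ x2) ∨ ¬x1)
  [1] ¬¬¬(x1 ∨ x2) ∧ ¬¬x1
  [2] ¬(x1 ∨ x2) ∧ ¬¬x1
  [3] (¬x1 ∧ ¬x2) ∧ ¬¬x1
  [4] (¬x1 ∧ ¬x2) ∧ x1

Answer: after 4 steps: (¬x1 ∧ ¬x2) ∧ x1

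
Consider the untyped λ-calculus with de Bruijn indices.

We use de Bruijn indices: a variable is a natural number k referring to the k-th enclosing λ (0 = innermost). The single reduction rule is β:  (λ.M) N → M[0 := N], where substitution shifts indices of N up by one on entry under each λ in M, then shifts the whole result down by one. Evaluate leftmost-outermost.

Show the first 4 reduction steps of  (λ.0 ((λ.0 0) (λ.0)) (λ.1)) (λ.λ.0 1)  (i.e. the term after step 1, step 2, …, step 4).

Answer: after 4 steps: λ.λ.0 1

Derivation:
  start: (λ.0 ((λ.0 0) (λ.0)) (λ.1)) (λ.λ.0 1)
  [1] (λ.λ.0 1) ((λ.0 0) (λ.0)) (λ.λ.λ.0 1)
  [2] (λ.0 ((λ.0 0) (λ.0))) (λ.λ.λ.0 1)
  [3] (λ.λ.λ.0 1) ((λ.0 0) (λ.0))
  [4] λ.λ.0 1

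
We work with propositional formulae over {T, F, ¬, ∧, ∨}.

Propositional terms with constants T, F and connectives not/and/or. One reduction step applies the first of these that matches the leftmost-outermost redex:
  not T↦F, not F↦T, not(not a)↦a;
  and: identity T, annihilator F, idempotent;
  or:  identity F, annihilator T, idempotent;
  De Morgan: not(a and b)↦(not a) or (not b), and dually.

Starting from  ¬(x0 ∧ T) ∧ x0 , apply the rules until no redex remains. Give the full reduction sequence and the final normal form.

  start: ¬(x0 ∧ T) ∧ x0
  [1] (¬x0 ∨ ¬T) ∧ x0
  [2] (¬x0 ∨ F) ∧ x0
  [3] ¬x0 ∧ x0

Answer: normal form = ¬x0 ∧ x0  (in 3 steps)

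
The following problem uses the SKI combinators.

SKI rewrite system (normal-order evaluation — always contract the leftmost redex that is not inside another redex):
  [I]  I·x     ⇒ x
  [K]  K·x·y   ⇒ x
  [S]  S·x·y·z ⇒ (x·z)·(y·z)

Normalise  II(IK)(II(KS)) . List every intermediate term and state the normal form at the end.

  start: II(IK)(II(KS))
  step 1: I(IK)(II(KS))
  step 2: IK(II(KS))
  step 3: K(II(KS))
  step 4: K(I(KS))
  step 5: K(KS)

Answer: normal form = K(KS)  (in 5 steps)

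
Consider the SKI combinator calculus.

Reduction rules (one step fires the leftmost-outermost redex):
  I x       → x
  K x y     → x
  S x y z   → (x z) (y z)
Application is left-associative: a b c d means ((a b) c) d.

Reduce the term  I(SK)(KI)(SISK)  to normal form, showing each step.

Answer: normal form = K(SK)  (in 5 steps)

Reduction:
  start: I(SK)(KI)(SISK)
  →1  SK(KI)(SISK)
  →2  K(SISK)(KI(SISK))
  →3  SISK
  →4  IK(SK)
  →5  K(SK)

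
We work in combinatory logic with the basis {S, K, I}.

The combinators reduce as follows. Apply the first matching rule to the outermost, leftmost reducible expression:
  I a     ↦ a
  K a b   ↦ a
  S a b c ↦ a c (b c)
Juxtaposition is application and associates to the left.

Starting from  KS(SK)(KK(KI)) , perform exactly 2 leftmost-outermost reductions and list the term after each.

Answer: after 2 steps: SK

Reduction:
  start: KS(SK)(KK(KI))
  step 1: S(KK(KI))
  step 2: SK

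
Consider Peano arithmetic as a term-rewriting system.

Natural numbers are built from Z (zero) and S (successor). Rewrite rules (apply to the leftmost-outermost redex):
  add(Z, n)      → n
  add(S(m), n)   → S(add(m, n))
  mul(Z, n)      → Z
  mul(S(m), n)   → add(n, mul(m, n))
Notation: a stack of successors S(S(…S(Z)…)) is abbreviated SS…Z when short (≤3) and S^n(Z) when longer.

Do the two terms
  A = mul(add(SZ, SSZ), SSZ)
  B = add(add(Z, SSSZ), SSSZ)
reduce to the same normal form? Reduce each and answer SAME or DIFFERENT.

Term A:
  start: mul(add(SZ, SSZ), SSZ)
  →1  mul(S(add(Z, SSZ)), SSZ)
  →2  add(SSZ, mul(add(Z, SSZ), SSZ))
  →3  S(add(SZ, mul(add(Z, SSZ), SSZ)))
  →4  S(S(add(Z, mul(add(Z, SSZ), SSZ))))
  →5  S(S(mul(add(Z, SSZ), SSZ)))
  →6  S(S(mul(SSZ, SSZ)))
  →7  S(S(add(SSZ, mul(SZ, SSZ))))
  →8  S(S(S(add(SZ, mul(SZ, SSZ)))))
  →9  S(S(S(S(add(Z, mul(SZ, SSZ))))))
  →10  S(S(S(S(mul(SZ, SSZ)))))
  →11  S(S(S(S(add(SSZ, mul(Z, SSZ))))))
  →12  S(S(S(S(S(add(SZ, mul(Z, SSZ)))))))
  →13  S(S(S(S(S(S(add(Z, mul(Z, SSZ))))))))
  →14  S(S(S(S(S(S(mul(Z, SSZ)))))))
  →15  S^6(Z)

Term B:
  start: add(add(Z, SSSZ), SSSZ)
  →1  add(SSSZ, SSSZ)
  →2  S(add(SSZ, SSSZ))
  →3  S(S(add(SZ, SSSZ)))
  →4  S(S(S(add(Z, SSSZ))))
  →5  S^6(Z)

Answer: SAME — A ⇓ S^6(Z), B ⇓ S^6(Z)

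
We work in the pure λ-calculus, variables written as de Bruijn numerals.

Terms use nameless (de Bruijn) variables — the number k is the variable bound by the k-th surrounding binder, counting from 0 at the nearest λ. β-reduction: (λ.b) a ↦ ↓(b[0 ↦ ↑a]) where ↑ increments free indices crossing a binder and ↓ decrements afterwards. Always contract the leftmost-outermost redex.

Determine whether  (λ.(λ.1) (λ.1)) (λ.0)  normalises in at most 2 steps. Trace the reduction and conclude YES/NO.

  start: (λ.(λ.1) (λ.1)) (λ.0)
  step 1: (λ.λ.0) (λ.λ.0)
  step 2: λ.0

Answer: YES — reaches normal form λ.0 in 2 ≤ 2 steps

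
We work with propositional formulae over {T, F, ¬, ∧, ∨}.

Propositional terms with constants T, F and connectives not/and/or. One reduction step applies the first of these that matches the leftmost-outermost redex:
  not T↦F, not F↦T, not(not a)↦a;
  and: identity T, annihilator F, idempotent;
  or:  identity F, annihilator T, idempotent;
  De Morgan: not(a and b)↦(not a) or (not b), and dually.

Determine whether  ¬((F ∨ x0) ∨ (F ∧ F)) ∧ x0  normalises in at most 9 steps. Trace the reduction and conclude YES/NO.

  start: ¬((F ∨ x0) ∨ (F ∧ F)) ∧ x0
  [1] (¬(F ∨ x0) ∧ ¬(F ∧ F)) ∧ x0
  [2] ((¬F ∧ ¬x0) ∧ ¬(F ∧ F)) ∧ x0
  [3] ((T ∧ ¬x0) ∧ ¬(F ∧ F)) ∧ x0
  [4] (¬x0 ∧ ¬(F ∧ F)) ∧ x0
  [5] (¬x0 ∧ (¬F ∨ ¬F)) ∧ x0
  [6] (¬x0 ∧ ¬F) ∧ x0
  [7] (¬x0 ∧ T) ∧ x0
  [8] ¬x0 ∧ x0

Answer: YES — reaches normal form ¬x0 ∧ x0 in 8 ≤ 9 steps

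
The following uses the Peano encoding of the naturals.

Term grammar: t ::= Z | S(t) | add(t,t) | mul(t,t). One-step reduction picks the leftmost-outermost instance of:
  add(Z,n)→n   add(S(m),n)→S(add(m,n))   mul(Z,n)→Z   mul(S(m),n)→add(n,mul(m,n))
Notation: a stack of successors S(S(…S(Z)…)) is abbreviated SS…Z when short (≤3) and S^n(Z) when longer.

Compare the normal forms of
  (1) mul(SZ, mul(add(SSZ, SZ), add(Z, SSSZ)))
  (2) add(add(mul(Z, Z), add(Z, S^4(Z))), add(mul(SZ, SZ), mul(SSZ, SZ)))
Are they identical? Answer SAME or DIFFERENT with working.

Answer: DIFFERENT — A ⇓ S^9(Z), B ⇓ S^7(Z)

Reduction:
Term A:
  start: mul(SZ, mul(add(SSZ, SZ), add(Z, SSSZ)))
  [1] add(mul(add(SSZ, SZ), add(Z, SSSZ)), mul(Z, mul(add(SSZ, SZ), add(Z, SSSZ))))
  [2] add(mul(S(add(SZ, SZ)), add(Z, SSSZ)), mul(Z, mul(add(SSZ, SZ), add(Z, SSSZ))))
  [3] add(add(add(Z, SSSZ), mul(add(SZ, SZ), add(Z, SSSZ))), mul(Z, mul(add(SSZ, SZ), add(Z, SSSZ))))
  [4] add(add(SSSZ, mul(add(SZ, SZ), add(Z, SSSZ))), mul(Z, mul(add(SSZ, SZ), add(Z, SSSZ))))
  [5] add(S(add(SSZ, mul(add(SZ, SZ), add(Z, SSSZ)))), mul(Z, mul(add(SSZ, SZ), add(Z, SSSZ))))
  [6] S(add(add(SSZ, mul(add(SZ, SZ), add(Z, SSSZ))), mul(Z, mul(add(SSZ, SZ), add(Z, SSSZ)))))
  [7] S(add(S(add(SZ, mul(add(SZ, SZ), add(Z, SSSZ)))), mul(Z, mul(add(SSZ, SZ), add(Z, SSSZ)))))
  [8] S(S(add(add(SZ, mul(add(SZ, SZ), add(Z, SSSZ))), mul(Z, mul(add(SSZ, SZ), add(Z, SSSZ))))))
  [9] S(S(add(S(add(Z, mul(add(SZ, SZ), add(Z, SSSZ)))), mul(Z, mul(add(SSZ, SZ), add(Z, SSSZ))))))
  [10] S(S(S(add(add(Z, mul(add(SZ, SZ), add(Z, SSSZ))), mul(Z, mul(add(SSZ, SZ), add(Z, SSSZ)))))))
  [11] S(S(S(add(mul(add(SZ, SZ), add(Z, SSSZ)), mul(Z, mul(add(SSZ, SZ), add(Z, SSSZ)))))))
  [12] S(S(S(add(mul(S(add(Z, SZ)), add(Z, SSSZ)), mul(Z, mul(add(SSZ, SZ), add(Z, SSSZ)))))))
  [13] S(S(S(add(add(add(Z, SSSZ), mul(add(Z, SZ), add(Z, SSSZ))), mul(Z, mul(add(SSZ, SZ), add(Z, SSSZ)))))))
  [14] S(S(S(add(add(SSSZ, mul(add(Z, SZ), add(Z, SSSZ))), mul(Z, mul(add(SSZ, SZ), add(Z, SSSZ)))))))
  [15] S(S(S(add(S(add(SSZ, mul(add(Z, SZ), add(Z, SSSZ)))), mul(Z, mul(add(SSZ, SZ), add(Z, SSSZ)))))))
  [16] S(S(S(S(add(add(SSZ, mul(add(Z, SZ), add(Z, SSSZ))), mul(Z, mul(add(SSZ, SZ), add(Z, SSSZ))))))))
  [17] S(S(S(S(add(S(add(SZ, mul(add(Z, SZ), add(Z, SSSZ)))), mul(Z, mul(add(SSZ, SZ), add(Z, SSSZ))))))))
  [18] S(S(S(S(S(add(add(SZ, mul(add(Z, SZ), add(Z, SSSZ))), mul(Z, mul(add(SSZ, SZ), add(Z, SSSZ)))))))))
  [19] S(S(S(S(S(add(S(add(Z, mul(add(Z, SZ), add(Z, SSSZ)))), mul(Z, mul(add(SSZ, SZ), add(Z, SSSZ)))))))))
  [20] S(S(S(S(S(S(add(add(Z, mul(add(Z, SZ), add(Z, SSSZ))), mul(Z, mul(add(SSZ, SZ), add(Z, SSSZ))))))))))
  [21] S(S(S(S(S(S(add(mul(add(Z, SZ), add(Z, SSSZ)), mul(Z, mul(add(SSZ, SZ), add(Z, SSSZ))))))))))
  [22] S(S(S(S(S(S(add(mul(SZ, add(Z, SSSZ)), mul(Z, mul(add(SSZ, SZ), add(Z, SSSZ))))))))))
  [23] S(S(S(S(S(S(add(add(add(Z, SSSZ), mul(Z, add(Z, SSSZ))), mul(Z, mul(add(SSZ, SZ), add(Z, SSSZ))))))))))
  [24] S(S(S(S(S(S(add(add(SSSZ, mul(Z, add(Z, SSSZ))), mul(Z, mul(add(SSZ, SZ), add(Z, SSSZ))))))))))
  [25] S(S(S(S(S(S(add(S(add(SSZ, mul(Z, add(Z, SSSZ)))), mul(Z, mul(add(SSZ, SZ), add(Z, SSSZ))))))))))
  [26] S(S(S(S(S(S(S(add(add(SSZ, mul(Z, add(Z, SSSZ))), mul(Z, mul(add(SSZ, SZ), add(Z, SSSZ)))))))))))
  [27] S(S(S(S(S(S(S(add(S(add(SZ, mul(Z, add(Z, SSSZ)))), mul(Z, mul(add(SSZ, SZ), add(Z, SSSZ)))))))))))
  [28] S(S(S(S(S(S(S(S(add(add(SZ, mul(Z, add(Z, SSSZ))), mul(Z, mul(add(SSZ, SZ), add(Z, SSSZ))))))))))))
  [29] S(S(S(S(S(S(S(S(add(S(add(Z, mul(Z, add(Z, SSSZ)))), mul(Z, mul(add(SSZ, SZ), add(Z, SSSZ))))))))))))
  [30] S(S(S(S(S(S(S(S(S(add(add(Z, mul(Z, add(Z, SSSZ))), mul(Z, mul(add(SSZ, SZ), add(Z, SSSZ)))))))))))))
  [31] S(S(S(S(S(S(S(S(S(add(mul(Z, add(Z, SSSZ)), mul(Z, mul(add(SSZ, SZ), add(Z, SSSZ)))))))))))))
  [32] S(S(S(S(S(S(S(S(S(add(Z, mul(Z, mul(add(SSZ, SZ), add(Z, SSSZ)))))))))))))
  [33] S(S(S(S(S(S(S(S(S(mul(Z, mul(add(SSZ, SZ), add(Z, SSSZ))))))))))))
  [34] S^9(Z)

Term B:
  start: add(add(mul(Z, Z), add(Z, S^4(Z))), add(mul(SZ, SZ), mul(SSZ, SZ)))
  [1] add(add(Z, add(Z, S^4(Z))), add(mul(SZ, SZ), mul(SSZ, SZ)))
  [2] add(add(Z, S^4(Z)), add(mul(SZ, SZ), mul(SSZ, SZ)))
  [3] add(S^4(Z), add(mul(SZ, SZ), mul(SSZ, SZ)))
  [4] S(add(SSSZ, add(mul(SZ, SZ), mul(SSZ, SZ))))
  [5] S(S(add(SSZ, add(mul(SZ, SZ), mul(SSZ, SZ)))))
  [6] S(S(S(add(SZ, add(mul(SZ, SZ), mul(SSZ, SZ))))))
  [7] S(S(S(S(add(Z, add(mul(SZ, SZ), mul(SSZ, SZ)))))))
  [8] S(S(S(S(add(mul(SZ, SZ), mul(SSZ, SZ))))))
  [9] S(S(S(S(add(add(SZ, mul(Z, SZ)), mul(SSZ, SZ))))))
  [10] S(S(S(S(add(S(add(Z, mul(Z, SZ))), mul(SSZ, SZ))))))
  [11] S(S(S(S(S(add(add(Z, mul(Z, SZ)), mul(SSZ, SZ)))))))
  [12] S(S(S(S(S(add(mul(Z, SZ), mul(SSZ, SZ)))))))
  [13] S(S(S(S(S(add(Z, mul(SSZ, SZ)))))))
  [14] S(S(S(S(S(mul(SSZ, SZ))))))
  [15] S(S(S(S(S(add(SZ, mul(SZ, SZ)))))))
  [16] S(S(S(S(S(S(add(Z, mul(SZ, SZ))))))))
  [17] S(S(S(S(S(S(mul(SZ, SZ)))))))
  [18] S(S(S(S(S(S(add(SZ, mul(Z, SZ))))))))
  [19] S(S(S(S(S(S(S(add(Z, mul(Z, SZ)))))))))
  [20] S(S(S(S(S(S(S(mul(Z, SZ))))))))
  [21] S^7(Z)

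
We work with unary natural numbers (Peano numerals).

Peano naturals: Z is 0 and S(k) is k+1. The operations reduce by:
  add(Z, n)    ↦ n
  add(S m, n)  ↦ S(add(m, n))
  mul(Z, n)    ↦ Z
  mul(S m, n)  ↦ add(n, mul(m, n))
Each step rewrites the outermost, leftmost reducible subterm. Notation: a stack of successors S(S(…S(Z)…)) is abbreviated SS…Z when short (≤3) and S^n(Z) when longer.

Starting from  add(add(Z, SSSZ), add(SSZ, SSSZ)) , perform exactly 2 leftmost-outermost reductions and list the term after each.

Answer: after 2 steps: S(add(SSZ, add(SSZ, SSSZ)))

Working:
  start: add(add(Z, SSSZ), add(SSZ, SSSZ))
  →1  add(SSSZ, add(SSZ, SSSZ))
  →2  S(add(SSZ, add(SSZ, SSSZ)))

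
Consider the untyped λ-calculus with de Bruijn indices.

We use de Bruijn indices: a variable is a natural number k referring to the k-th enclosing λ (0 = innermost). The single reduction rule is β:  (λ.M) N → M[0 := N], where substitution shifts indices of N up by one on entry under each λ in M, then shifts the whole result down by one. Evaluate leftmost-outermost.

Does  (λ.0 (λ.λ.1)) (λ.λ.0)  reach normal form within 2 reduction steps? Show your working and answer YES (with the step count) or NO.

Answer: YES — reaches normal form λ.0 in 2 ≤ 2 steps

Reduction:
  start: (λ.0 (λ.λ.1)) (λ.λ.0)
  →1  (λ.λ.0) (λ.λ.1)
  →2  λ.0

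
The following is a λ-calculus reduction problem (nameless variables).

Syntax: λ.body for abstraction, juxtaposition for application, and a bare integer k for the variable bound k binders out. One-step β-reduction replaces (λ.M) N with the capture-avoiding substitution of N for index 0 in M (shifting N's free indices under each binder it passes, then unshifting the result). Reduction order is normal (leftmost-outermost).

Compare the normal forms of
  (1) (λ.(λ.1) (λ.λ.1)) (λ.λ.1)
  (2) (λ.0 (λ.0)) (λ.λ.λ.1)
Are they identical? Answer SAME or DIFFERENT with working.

Term A:
  start: (λ.(λ.1) (λ.λ.1)) (λ.λ.1)
  step 1: (λ.λ.λ.1) (λ.λ.1)
  step 2: λ.λ.1

Term B:
  start: (λ.0 (λ.0)) (λ.λ.λ.1)
  step 1: (λ.λ.λ.1) (λ.0)
  step 2: λ.λ.1

Answer: SAME — A ⇓ λ.λ.1, B ⇓ λ.λ.1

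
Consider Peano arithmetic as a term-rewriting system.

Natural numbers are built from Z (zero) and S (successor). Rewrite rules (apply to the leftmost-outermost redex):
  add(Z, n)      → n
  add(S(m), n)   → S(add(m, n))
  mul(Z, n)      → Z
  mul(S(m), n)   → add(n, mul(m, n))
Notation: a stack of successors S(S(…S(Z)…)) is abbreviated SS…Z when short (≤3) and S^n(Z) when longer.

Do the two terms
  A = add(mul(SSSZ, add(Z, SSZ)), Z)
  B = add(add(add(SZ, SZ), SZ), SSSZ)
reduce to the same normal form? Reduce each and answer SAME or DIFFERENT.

Answer: SAME — A ⇓ S^6(Z), B ⇓ S^6(Z)

Working:
Term A:
  start: add(mul(SSSZ, add(Z, SSZ)), Z)
  →1  add(add(add(Z, SSZ), mul(SSZ, add(Z, SSZ))), Z)
  →2  add(add(SSZ, mul(SSZ, add(Z, SSZ))), Z)
  →3  add(S(add(SZ, mul(SSZ, add(Z, SSZ)))), Z)
  →4  S(add(add(SZ, mul(SSZ, add(Z, SSZ))), Z))
  →5  S(add(S(add(Z, mul(SSZ, add(Z, SSZ)))), Z))
  →6  S(S(add(add(Z, mul(SSZ, add(Z, SSZ))), Z)))
  →7  S(S(add(mul(SSZ, add(Z, SSZ)), Z)))
  →8  S(S(add(add(add(Z, SSZ), mul(SZ, add(Z, SSZ))), Z)))
  →9  S(S(add(add(SSZ, mul(SZ, add(Z, SSZ))), Z)))
  →10  S(S(add(S(add(SZ, mul(SZ, add(Z, SSZ)))), Z)))
  →11  S(S(S(add(add(SZ, mul(SZ, add(Z, SSZ))), Z))))
  →12  S(S(S(add(S(add(Z, mul(SZ, add(Z, SSZ)))), Z))))
  →13  S(S(S(S(add(add(Z, mul(SZ, add(Z, SSZ))), Z)))))
  →14  S(S(S(S(add(mul(SZ, add(Z, SSZ)), Z)))))
  →15  S(S(S(S(add(add(add(Z, SSZ), mul(Z, add(Z, SSZ))), Z)))))
  →16  S(S(S(S(add(add(SSZ, mul(Z, add(Z, SSZ))), Z)))))
  →17  S(S(S(S(add(S(add(SZ, mul(Z, add(Z, SSZ)))), Z)))))
  →18  S(S(S(S(S(add(add(SZ, mul(Z, add(Z, SSZ))), Z))))))
  →19  S(S(S(S(S(add(S(add(Z, mul(Z, add(Z, SSZ)))), Z))))))
  →20  S(S(S(S(S(S(add(add(Z, mul(Z, add(Z, SSZ))), Z)))))))
  →21  S(S(S(S(S(S(add(mul(Z, add(Z, SSZ)), Z)))))))
  →22  S(S(S(S(S(S(add(Z, Z)))))))
  →23  S^6(Z)

Term B:
  start: add(add(add(SZ, SZ), SZ), SSSZ)
  →1  add(add(S(add(Z, SZ)), SZ), SSSZ)
  →2  add(S(add(add(Z, SZ), SZ)), SSSZ)
  →3  S(add(add(add(Z, SZ), SZ), SSSZ))
  →4  S(add(add(SZ, SZ), SSSZ))
  →5  S(add(S(add(Z, SZ)), SSSZ))
  →6  S(S(add(add(Z, SZ), SSSZ)))
  →7  S(S(add(SZ, SSSZ)))
  →8  S(S(S(add(Z, SSSZ))))
  →9  S^6(Z)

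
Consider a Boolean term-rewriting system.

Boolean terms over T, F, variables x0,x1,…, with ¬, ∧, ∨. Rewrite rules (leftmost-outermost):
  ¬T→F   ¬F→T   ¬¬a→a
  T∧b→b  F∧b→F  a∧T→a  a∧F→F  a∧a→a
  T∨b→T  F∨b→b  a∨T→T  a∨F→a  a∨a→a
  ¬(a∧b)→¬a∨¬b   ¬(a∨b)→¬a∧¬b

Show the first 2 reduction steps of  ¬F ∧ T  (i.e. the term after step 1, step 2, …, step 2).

  start: ¬F ∧ T
  step 1: ¬F
  step 2: T

Answer: after 2 steps: T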